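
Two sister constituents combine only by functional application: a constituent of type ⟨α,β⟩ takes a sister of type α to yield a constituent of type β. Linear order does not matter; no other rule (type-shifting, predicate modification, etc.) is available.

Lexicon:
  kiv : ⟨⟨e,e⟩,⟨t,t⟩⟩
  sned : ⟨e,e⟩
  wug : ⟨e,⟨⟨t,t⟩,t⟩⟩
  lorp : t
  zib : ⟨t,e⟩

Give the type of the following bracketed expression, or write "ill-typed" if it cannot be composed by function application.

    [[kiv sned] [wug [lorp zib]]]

t

At [kiv sned], kiv : ⟨⟨e,e⟩,⟨t,t⟩⟩ takes sned : ⟨e,e⟩, giving ⟨t,t⟩.
At [lorp zib], zib : ⟨t,e⟩ takes lorp : t, giving e.
At [wug [lorp zib]], wug : ⟨e,⟨⟨t,t⟩,t⟩⟩ takes [lorp zib] : e, giving ⟨⟨t,t⟩,t⟩.
At [[kiv sned] [wug [lorp zib]]], [wug [lorp zib]] : ⟨⟨t,t⟩,t⟩ takes [kiv sned] : ⟨t,t⟩, giving t.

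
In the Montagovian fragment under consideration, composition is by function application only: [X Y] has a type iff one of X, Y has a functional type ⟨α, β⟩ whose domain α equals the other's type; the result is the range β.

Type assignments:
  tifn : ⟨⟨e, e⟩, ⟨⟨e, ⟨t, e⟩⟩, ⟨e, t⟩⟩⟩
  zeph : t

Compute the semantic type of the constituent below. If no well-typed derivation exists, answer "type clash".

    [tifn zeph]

type clash

At [tifn zeph]: neither ⟨⟨e, e⟩, ⟨⟨e, ⟨t, e⟩⟩, ⟨e, t⟩⟩⟩ nor t can take the other as argument; the node is ill-typed.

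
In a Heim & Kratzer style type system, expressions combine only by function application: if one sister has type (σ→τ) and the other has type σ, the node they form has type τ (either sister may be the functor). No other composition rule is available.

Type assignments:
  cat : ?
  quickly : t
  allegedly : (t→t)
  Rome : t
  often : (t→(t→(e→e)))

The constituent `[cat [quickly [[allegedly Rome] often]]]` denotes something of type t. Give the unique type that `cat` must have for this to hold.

((e→e)→t)

For [cat [quickly [[allegedly Rome] often]]] to have type t with [quickly [[allegedly Rome] often]] of type (e→e), cat must be the function: cat : ((e→e)→t).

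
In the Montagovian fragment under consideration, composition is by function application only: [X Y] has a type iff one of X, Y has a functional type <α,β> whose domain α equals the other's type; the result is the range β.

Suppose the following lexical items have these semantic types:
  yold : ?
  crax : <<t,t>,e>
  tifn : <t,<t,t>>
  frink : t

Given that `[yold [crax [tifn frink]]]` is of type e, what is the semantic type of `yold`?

[yold [crax [tifn frink]]] is required to be e. [crax [tifn frink]] : e cannot yield e as functor, so yold : <e,e>.

<e,e>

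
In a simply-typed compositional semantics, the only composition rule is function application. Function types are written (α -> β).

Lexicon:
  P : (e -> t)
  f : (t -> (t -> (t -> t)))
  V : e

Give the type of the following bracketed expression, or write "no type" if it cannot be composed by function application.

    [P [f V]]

At [f V]: neither (t -> (t -> (t -> t))) nor e can take the other as argument; the node is ill-typed.

no type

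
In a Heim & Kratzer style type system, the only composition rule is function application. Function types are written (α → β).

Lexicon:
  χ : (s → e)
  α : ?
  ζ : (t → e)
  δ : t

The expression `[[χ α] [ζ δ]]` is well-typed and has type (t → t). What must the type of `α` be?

((s → e) → (e → (t → t)))

[[χ α] [ζ δ]] is required to be (t → t). [ζ δ] : e cannot yield (t → t) as functor, so [χ α] : (e → (t → t)).
[χ α] is required to be (e → (t → t)). χ : (s → e) cannot yield (e → (t → t)) as functor, so α : ((s → e) → (e → (t → t))).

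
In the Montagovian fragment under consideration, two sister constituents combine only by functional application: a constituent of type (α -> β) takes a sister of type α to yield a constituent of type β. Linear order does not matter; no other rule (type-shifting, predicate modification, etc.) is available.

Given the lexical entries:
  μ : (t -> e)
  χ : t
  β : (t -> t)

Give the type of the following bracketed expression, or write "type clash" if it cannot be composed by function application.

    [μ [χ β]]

e

At [χ β], β : (t -> t) takes χ : t, giving t.
At [μ [χ β]], μ : (t -> e) takes [χ β] : t, giving e.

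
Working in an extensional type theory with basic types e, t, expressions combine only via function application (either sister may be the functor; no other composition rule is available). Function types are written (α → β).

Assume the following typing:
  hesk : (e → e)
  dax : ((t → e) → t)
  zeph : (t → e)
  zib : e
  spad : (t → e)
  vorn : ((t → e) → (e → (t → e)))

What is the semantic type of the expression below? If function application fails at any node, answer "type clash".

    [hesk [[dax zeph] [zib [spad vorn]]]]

e

[dax zeph]: functor dax : ((t → e) → t), argument zeph : (t → e); result t.
[spad vorn]: functor vorn : ((t → e) → (e → (t → e))), argument spad : (t → e); result (e → (t → e)).
[zib [spad vorn]]: functor [spad vorn] : (e → (t → e)), argument zib : e; result (t → e).
[[dax zeph] [zib [spad vorn]]]: functor [zib [spad vorn]] : (t → e), argument [dax zeph] : t; result e.
[hesk [[dax zeph] [zib [spad vorn]]]]: functor hesk : (e → e), argument [[dax zeph] [zib [spad vorn]]] : e; result e.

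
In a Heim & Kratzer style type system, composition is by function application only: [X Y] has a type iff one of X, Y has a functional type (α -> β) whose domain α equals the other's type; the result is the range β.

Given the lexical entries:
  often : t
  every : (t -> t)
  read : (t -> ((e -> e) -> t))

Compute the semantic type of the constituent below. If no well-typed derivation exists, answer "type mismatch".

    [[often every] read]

[often every]: functor every : (t -> t), argument often : t; result t.
[[often every] read]: functor read : (t -> ((e -> e) -> t)), argument [often every] : t; result ((e -> e) -> t).

((e -> e) -> t)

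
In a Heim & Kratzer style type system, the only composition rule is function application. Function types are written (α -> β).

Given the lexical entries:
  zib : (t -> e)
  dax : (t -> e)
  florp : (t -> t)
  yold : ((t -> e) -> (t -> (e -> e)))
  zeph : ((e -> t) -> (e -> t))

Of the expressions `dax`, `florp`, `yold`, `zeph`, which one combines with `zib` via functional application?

yold

dax : (t -> e) — neither side's domain matches the other.
florp : (t -> t) — neither side's domain matches the other.
yold — combines: yold : ((t -> e) -> (t -> (e -> e))) takes zib : (t -> e) as argument, giving (t -> (e -> e)).
zeph : ((e -> t) -> (e -> t)) — neither side's domain matches the other.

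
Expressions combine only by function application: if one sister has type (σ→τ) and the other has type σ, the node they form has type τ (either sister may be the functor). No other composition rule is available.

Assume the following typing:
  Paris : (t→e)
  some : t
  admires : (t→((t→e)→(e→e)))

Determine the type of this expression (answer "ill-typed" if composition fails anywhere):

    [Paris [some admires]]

(e→e)

[some admires] — admires of type (t→((t→e)→(e→e))) combines with some of type t: type ((t→e)→(e→e)).
[Paris [some admires]] — [some admires] of type ((t→e)→(e→e)) combines with Paris of type (t→e): type (e→e).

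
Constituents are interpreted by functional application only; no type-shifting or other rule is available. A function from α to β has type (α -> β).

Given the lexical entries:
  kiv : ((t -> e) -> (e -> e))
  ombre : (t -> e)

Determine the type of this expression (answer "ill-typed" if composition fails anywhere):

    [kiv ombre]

(e -> e)

[kiv ombre]: functor kiv : ((t -> e) -> (e -> e)), argument ombre : (t -> e); result (e -> e).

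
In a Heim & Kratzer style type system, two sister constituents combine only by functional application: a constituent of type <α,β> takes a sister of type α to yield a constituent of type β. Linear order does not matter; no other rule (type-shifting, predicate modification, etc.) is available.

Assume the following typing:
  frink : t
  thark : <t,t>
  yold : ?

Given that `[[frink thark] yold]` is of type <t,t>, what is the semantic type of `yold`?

<t,<t,t>>

At [[frink thark] yold] (required: <t,t>): [frink thark] is t, which is not a function with range <t,t>; hence yold is the functor — type <t,<t,t>>.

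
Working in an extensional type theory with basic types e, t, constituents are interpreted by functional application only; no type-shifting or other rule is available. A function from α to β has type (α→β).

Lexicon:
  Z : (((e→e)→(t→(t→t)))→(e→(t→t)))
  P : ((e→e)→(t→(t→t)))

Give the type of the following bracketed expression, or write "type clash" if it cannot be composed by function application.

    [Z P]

(e→(t→t))

At [Z P], Z : (((e→e)→(t→(t→t)))→(e→(t→t))) takes P : ((e→e)→(t→(t→t))), giving (e→(t→t)).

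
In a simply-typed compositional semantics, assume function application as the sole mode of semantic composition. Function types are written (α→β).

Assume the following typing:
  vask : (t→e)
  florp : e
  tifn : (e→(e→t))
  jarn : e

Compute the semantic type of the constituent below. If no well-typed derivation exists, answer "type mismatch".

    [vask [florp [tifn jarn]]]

[tifn jarn]: functor tifn : (e→(e→t)), argument jarn : e; result (e→t).
[florp [tifn jarn]]: functor [tifn jarn] : (e→t), argument florp : e; result t.
[vask [florp [tifn jarn]]]: functor vask : (t→e), argument [florp [tifn jarn]] : t; result e.

e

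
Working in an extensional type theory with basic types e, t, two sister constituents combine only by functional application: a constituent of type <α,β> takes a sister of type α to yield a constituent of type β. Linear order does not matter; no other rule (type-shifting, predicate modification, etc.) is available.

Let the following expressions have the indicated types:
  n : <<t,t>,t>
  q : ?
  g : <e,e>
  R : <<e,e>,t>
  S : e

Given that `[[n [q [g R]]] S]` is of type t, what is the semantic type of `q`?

<t,<<<t,t>,t>,<e,t>>>

[[n [q [g R]]] S] is required to be t. S : e cannot yield t as functor, so [n [q [g R]]] : <e,t>.
[n [q [g R]]] is required to be <e,t>. n : <<t,t>,t> cannot yield <e,t> as functor, so [q [g R]] : <<<t,t>,t>,<e,t>>.
[q [g R]] is required to be <<<t,t>,t>,<e,t>>. [g R] : t cannot yield <<<t,t>,t>,<e,t>> as functor, so q : <t,<<<t,t>,t>,<e,t>>>.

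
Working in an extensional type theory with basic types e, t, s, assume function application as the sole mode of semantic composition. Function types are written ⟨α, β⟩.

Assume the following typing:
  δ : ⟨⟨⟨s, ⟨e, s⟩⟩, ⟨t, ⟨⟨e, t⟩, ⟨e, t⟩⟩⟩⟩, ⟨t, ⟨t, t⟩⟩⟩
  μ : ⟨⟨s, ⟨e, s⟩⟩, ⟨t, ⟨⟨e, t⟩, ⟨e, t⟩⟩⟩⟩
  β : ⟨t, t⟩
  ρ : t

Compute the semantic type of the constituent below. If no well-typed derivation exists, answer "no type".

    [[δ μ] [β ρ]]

At [δ μ], δ : ⟨⟨⟨s, ⟨e, s⟩⟩, ⟨t, ⟨⟨e, t⟩, ⟨e, t⟩⟩⟩⟩, ⟨t, ⟨t, t⟩⟩⟩ takes μ : ⟨⟨s, ⟨e, s⟩⟩, ⟨t, ⟨⟨e, t⟩, ⟨e, t⟩⟩⟩⟩, giving ⟨t, ⟨t, t⟩⟩.
At [β ρ], β : ⟨t, t⟩ takes ρ : t, giving t.
At [[δ μ] [β ρ]], [δ μ] : ⟨t, ⟨t, t⟩⟩ takes [β ρ] : t, giving ⟨t, t⟩.

⟨t, t⟩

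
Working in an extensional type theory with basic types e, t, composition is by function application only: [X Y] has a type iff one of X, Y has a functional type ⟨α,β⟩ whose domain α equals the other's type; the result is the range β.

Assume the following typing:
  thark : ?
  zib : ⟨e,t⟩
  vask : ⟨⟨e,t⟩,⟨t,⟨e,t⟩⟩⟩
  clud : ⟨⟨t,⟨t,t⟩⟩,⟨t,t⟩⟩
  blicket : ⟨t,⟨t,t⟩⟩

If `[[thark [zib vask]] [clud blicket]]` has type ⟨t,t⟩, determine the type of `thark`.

[[thark [zib vask]] [clud blicket]] is required to be ⟨t,t⟩. [clud blicket] : ⟨t,t⟩ cannot yield ⟨t,t⟩ as functor, so [thark [zib vask]] : ⟨⟨t,t⟩,⟨t,t⟩⟩.
[thark [zib vask]] is required to be ⟨⟨t,t⟩,⟨t,t⟩⟩. [zib vask] : ⟨t,⟨e,t⟩⟩ cannot yield ⟨⟨t,t⟩,⟨t,t⟩⟩ as functor, so thark : ⟨⟨t,⟨e,t⟩⟩,⟨⟨t,t⟩,⟨t,t⟩⟩⟩.

⟨⟨t,⟨e,t⟩⟩,⟨⟨t,t⟩,⟨t,t⟩⟩⟩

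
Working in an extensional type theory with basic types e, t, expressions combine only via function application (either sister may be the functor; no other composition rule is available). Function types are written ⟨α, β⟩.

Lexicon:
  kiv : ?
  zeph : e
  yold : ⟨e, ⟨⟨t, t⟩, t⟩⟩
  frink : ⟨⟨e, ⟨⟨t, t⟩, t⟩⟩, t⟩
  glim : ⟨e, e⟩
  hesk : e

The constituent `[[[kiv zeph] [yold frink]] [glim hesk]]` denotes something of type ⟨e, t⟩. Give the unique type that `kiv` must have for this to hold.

[[[kiv zeph] [yold frink]] [glim hesk]] is required to be ⟨e, t⟩. [glim hesk] : e cannot yield ⟨e, t⟩ as functor, so [[kiv zeph] [yold frink]] : ⟨e, ⟨e, t⟩⟩.
[[kiv zeph] [yold frink]] is required to be ⟨e, ⟨e, t⟩⟩. [yold frink] : t cannot yield ⟨e, ⟨e, t⟩⟩ as functor, so [kiv zeph] : ⟨t, ⟨e, ⟨e, t⟩⟩⟩.
[kiv zeph] is required to be ⟨t, ⟨e, ⟨e, t⟩⟩⟩. zeph : e cannot yield ⟨t, ⟨e, ⟨e, t⟩⟩⟩ as functor, so kiv : ⟨e, ⟨t, ⟨e, ⟨e, t⟩⟩⟩⟩.

⟨e, ⟨t, ⟨e, ⟨e, t⟩⟩⟩⟩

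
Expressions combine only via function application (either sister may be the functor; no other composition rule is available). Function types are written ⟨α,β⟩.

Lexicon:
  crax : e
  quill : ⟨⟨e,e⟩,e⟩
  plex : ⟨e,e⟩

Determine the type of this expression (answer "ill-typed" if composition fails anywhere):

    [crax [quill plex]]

ill-typed

[quill plex] — quill of type ⟨⟨e,e⟩,e⟩ combines with plex of type ⟨e,e⟩: type e.
[crax [quill plex]]: e and e cannot combine by function application — type clash.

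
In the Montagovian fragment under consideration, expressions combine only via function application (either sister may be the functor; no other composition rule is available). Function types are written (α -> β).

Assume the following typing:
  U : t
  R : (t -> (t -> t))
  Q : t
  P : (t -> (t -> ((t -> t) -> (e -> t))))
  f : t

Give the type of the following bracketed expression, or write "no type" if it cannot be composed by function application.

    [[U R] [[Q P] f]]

[U R]: functor R : (t -> (t -> t)), argument U : t; result (t -> t).
[Q P]: functor P : (t -> (t -> ((t -> t) -> (e -> t)))), argument Q : t; result (t -> ((t -> t) -> (e -> t))).
[[Q P] f]: functor [Q P] : (t -> ((t -> t) -> (e -> t))), argument f : t; result ((t -> t) -> (e -> t)).
[[U R] [[Q P] f]]: functor [[Q P] f] : ((t -> t) -> (e -> t)), argument [U R] : (t -> t); result (e -> t).

(e -> t)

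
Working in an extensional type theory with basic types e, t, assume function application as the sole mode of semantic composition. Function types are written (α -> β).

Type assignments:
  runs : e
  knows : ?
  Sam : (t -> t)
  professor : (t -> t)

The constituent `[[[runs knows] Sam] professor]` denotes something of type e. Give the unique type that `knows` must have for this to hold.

[[[runs knows] Sam] professor] is required to be e. professor : (t -> t) cannot yield e as functor, so [[runs knows] Sam] : ((t -> t) -> e).
[[runs knows] Sam] is required to be ((t -> t) -> e). Sam : (t -> t) cannot yield ((t -> t) -> e) as functor, so [runs knows] : ((t -> t) -> ((t -> t) -> e)).
[runs knows] is required to be ((t -> t) -> ((t -> t) -> e)). runs : e cannot yield ((t -> t) -> ((t -> t) -> e)) as functor, so knows : (e -> ((t -> t) -> ((t -> t) -> e))).

(e -> ((t -> t) -> ((t -> t) -> e)))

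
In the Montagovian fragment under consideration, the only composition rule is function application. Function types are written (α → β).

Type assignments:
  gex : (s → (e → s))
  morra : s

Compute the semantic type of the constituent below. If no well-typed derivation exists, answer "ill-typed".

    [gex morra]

(e → s)

[gex morra]: functor gex : (s → (e → s)), argument morra : s; result (e → s).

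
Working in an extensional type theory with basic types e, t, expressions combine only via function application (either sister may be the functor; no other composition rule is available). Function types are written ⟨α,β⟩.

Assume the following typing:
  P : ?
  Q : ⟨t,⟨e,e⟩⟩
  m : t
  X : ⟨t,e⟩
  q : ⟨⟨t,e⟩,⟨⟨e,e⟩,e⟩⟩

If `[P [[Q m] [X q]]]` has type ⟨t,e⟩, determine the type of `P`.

For [P [[Q m] [X q]]] to have type ⟨t,e⟩ with [[Q m] [X q]] of type e, P must be the function: P : ⟨e,⟨t,e⟩⟩.

⟨e,⟨t,e⟩⟩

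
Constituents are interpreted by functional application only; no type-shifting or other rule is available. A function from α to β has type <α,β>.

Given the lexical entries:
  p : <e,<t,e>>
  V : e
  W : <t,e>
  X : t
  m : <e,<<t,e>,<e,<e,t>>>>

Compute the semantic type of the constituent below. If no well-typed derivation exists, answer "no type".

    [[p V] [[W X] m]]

<e,<e,t>>

[p V] — p of type <e,<t,e>> combines with V of type e: type <t,e>.
[W X] — W of type <t,e> combines with X of type t: type e.
[[W X] m] — m of type <e,<<t,e>,<e,<e,t>>>> combines with [W X] of type e: type <<t,e>,<e,<e,t>>>.
[[p V] [[W X] m]] — [[W X] m] of type <<t,e>,<e,<e,t>>> combines with [p V] of type <t,e>: type <e,<e,t>>.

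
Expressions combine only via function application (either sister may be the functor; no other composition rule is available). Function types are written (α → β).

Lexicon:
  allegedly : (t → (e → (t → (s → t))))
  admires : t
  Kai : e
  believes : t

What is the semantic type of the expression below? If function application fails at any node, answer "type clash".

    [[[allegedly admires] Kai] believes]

(s → t)

[allegedly admires]: functor allegedly : (t → (e → (t → (s → t)))), argument admires : t; result (e → (t → (s → t))).
[[allegedly admires] Kai]: functor [allegedly admires] : (e → (t → (s → t))), argument Kai : e; result (t → (s → t)).
[[[allegedly admires] Kai] believes]: functor [[allegedly admires] Kai] : (t → (s → t)), argument believes : t; result (s → t).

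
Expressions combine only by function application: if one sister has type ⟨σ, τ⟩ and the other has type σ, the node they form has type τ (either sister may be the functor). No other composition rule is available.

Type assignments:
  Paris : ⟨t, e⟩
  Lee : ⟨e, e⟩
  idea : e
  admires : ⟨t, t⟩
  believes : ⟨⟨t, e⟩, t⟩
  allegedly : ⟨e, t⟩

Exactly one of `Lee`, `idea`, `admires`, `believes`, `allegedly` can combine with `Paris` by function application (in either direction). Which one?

Lee : ⟨e, e⟩ — Paris needs t; Lee needs e; neither fits.
idea : e — Paris needs t; idea needs nothing (atomic); neither fits.
admires : ⟨t, t⟩ — Paris needs t; admires needs t; neither fits.
believes — combines: believes : ⟨⟨t, e⟩, t⟩ takes Paris : ⟨t, e⟩ as argument, giving t.
allegedly : ⟨e, t⟩ — Paris needs t; allegedly needs e; neither fits.

believes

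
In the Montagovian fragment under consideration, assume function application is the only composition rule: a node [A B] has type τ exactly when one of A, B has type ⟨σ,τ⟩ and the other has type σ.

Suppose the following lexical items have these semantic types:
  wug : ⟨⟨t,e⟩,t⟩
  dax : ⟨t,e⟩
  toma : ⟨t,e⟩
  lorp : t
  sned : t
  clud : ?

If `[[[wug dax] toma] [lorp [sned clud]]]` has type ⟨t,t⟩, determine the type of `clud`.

⟨t,⟨t,⟨e,⟨t,t⟩⟩⟩⟩

[[[wug dax] toma] [lorp [sned clud]]] must have type ⟨t,t⟩. The sister [[wug dax] toma] has type e; that is not a function onto ⟨t,t⟩, so [lorp [sned clud]] must be the functor, of type ⟨e,⟨t,t⟩⟩.
[lorp [sned clud]] must have type ⟨e,⟨t,t⟩⟩. The sister lorp has type t; that is not a function onto ⟨e,⟨t,t⟩⟩, so [sned clud] must be the functor, of type ⟨t,⟨e,⟨t,t⟩⟩⟩.
[sned clud] must have type ⟨t,⟨e,⟨t,t⟩⟩⟩. The sister sned has type t; that is not a function onto ⟨t,⟨e,⟨t,t⟩⟩⟩, so clud must be the functor, of type ⟨t,⟨t,⟨e,⟨t,t⟩⟩⟩⟩.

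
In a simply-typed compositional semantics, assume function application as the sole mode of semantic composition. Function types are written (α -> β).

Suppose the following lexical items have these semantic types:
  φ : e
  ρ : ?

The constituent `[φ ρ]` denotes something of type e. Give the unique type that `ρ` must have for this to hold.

For [φ ρ] to have type e with φ of type e, ρ must be the function: ρ : (e -> e).

(e -> e)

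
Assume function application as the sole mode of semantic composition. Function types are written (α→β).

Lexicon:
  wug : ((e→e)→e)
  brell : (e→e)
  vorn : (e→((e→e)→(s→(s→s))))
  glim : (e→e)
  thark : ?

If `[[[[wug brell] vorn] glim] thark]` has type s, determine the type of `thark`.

((s→(s→s))→s)

At [[[[wug brell] vorn] glim] thark] (required: s): [[[wug brell] vorn] glim] is (s→(s→s)), which is not a function with range s; hence thark is the functor — type ((s→(s→s))→s).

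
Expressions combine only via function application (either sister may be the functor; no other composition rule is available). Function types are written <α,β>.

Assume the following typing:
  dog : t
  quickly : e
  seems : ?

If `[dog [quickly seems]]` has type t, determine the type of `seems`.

For [dog [quickly seems]] to have type t with dog of type t, [quickly seems] must be the function: [quickly seems] : <t,t>.
For [quickly seems] to have type <t,t> with quickly of type e, seems must be the function: seems : <e,<t,t>>.

<e,<t,t>>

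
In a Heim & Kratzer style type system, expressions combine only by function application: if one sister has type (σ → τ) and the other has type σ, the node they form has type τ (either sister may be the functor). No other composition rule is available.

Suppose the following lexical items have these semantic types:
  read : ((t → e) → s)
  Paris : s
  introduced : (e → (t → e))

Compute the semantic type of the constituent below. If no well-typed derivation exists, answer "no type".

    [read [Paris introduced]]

[Paris introduced]: s with (e → (t → e)) — neither is a function whose domain matches the other; composition fails here.

no type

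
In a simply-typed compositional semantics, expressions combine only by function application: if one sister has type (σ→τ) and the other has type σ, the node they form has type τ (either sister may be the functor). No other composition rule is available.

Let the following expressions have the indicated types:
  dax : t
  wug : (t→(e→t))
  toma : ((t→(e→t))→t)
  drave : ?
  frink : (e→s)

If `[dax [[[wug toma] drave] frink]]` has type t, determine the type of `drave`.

[dax [[[wug toma] drave] frink]] must have type t. The sister dax has type t; that is not a function onto t, so [[[wug toma] drave] frink] must be the functor, of type (t→t).
[[[wug toma] drave] frink] must have type (t→t). The sister frink has type (e→s); that is not a function onto (t→t), so [[wug toma] drave] must be the functor, of type ((e→s)→(t→t)).
[[wug toma] drave] must have type ((e→s)→(t→t)). The sister [wug toma] has type t; that is not a function onto ((e→s)→(t→t)), so drave must be the functor, of type (t→((e→s)→(t→t))).

(t→((e→s)→(t→t)))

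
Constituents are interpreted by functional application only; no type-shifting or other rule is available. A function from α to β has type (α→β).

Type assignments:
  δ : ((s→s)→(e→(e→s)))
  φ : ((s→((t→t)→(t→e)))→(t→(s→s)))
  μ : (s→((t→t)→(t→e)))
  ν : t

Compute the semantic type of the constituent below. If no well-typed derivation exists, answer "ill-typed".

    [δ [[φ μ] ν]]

(e→(e→s))

[φ μ]: ((s→((t→t)→(t→e)))→(t→(s→s))) applied to (s→((t→t)→(t→e))) yields (t→(s→s)).
[[φ μ] ν]: (t→(s→s)) applied to t yields (s→s).
[δ [[φ μ] ν]]: ((s→s)→(e→(e→s))) applied to (s→s) yields (e→(e→s)).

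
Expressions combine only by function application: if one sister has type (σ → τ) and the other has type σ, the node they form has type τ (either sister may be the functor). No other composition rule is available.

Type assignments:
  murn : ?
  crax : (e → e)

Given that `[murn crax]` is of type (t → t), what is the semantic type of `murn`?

For [murn crax] to have type (t → t) with crax of type (e → e), murn must be the function: murn : ((e → e) → (t → t)).

((e → e) → (t → t))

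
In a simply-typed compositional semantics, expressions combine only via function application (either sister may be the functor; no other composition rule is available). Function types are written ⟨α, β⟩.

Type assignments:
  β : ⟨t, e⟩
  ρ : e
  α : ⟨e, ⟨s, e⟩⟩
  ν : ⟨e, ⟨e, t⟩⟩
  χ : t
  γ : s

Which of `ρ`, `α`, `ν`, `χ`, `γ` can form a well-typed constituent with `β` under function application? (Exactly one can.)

χ

ρ : e — does not combine with β.
α : ⟨e, ⟨s, e⟩⟩ — does not combine with β.
ν : ⟨e, ⟨e, t⟩⟩ — does not combine with β.
χ — combines: β : ⟨t, e⟩ takes χ : t as argument, giving e.
γ : s — does not combine with β.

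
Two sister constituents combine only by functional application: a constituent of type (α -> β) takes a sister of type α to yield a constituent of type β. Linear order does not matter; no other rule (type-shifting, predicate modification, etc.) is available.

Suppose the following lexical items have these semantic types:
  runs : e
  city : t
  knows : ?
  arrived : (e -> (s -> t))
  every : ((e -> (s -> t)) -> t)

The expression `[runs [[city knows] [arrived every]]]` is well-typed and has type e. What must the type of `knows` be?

For [runs [[city knows] [arrived every]]] to have type e with runs of type e, [[city knows] [arrived every]] must be the function: [[city knows] [arrived every]] : (e -> e).
For [[city knows] [arrived every]] to have type (e -> e) with [arrived every] of type t, [city knows] must be the function: [city knows] : (t -> (e -> e)).
For [city knows] to have type (t -> (e -> e)) with city of type t, knows must be the function: knows : (t -> (t -> (e -> e))).

(t -> (t -> (e -> e)))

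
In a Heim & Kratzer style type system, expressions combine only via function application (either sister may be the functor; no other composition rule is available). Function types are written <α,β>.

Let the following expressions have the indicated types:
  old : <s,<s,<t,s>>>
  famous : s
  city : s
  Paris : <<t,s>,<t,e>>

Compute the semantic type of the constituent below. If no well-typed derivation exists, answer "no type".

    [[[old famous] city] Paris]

<t,e>

[old famous]: <s,<s,<t,s>>> applied to s yields <s,<t,s>>.
[[old famous] city]: <s,<t,s>> applied to s yields <t,s>.
[[[old famous] city] Paris]: <<t,s>,<t,e>> applied to <t,s> yields <t,e>.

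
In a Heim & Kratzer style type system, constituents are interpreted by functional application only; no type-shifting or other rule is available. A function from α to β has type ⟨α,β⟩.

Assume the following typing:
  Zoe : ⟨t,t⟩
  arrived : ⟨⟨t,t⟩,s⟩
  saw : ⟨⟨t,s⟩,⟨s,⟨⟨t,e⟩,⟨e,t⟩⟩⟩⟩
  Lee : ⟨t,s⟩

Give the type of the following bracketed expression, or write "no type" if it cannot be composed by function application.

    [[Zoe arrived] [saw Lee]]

[Zoe arrived]: arrived is ⟨⟨t,t⟩,s⟩, Zoe is ⟨t,t⟩; result s.
[saw Lee]: saw is ⟨⟨t,s⟩,⟨s,⟨⟨t,e⟩,⟨e,t⟩⟩⟩⟩, Lee is ⟨t,s⟩; result ⟨s,⟨⟨t,e⟩,⟨e,t⟩⟩⟩.
[[Zoe arrived] [saw Lee]]: [saw Lee] is ⟨s,⟨⟨t,e⟩,⟨e,t⟩⟩⟩, [Zoe arrived] is s; result ⟨⟨t,e⟩,⟨e,t⟩⟩.

⟨⟨t,e⟩,⟨e,t⟩⟩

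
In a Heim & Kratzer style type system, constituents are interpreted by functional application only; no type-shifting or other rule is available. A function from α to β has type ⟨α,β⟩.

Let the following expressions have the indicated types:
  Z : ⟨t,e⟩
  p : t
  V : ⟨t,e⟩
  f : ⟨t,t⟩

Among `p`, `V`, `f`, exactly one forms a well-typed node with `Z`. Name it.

p — combines: Z : ⟨t,e⟩ takes p : t as argument, giving e.
V : ⟨t,e⟩ — Z needs t; V needs t; neither fits.
f : ⟨t,t⟩ — Z needs t; f needs t; neither fits.

p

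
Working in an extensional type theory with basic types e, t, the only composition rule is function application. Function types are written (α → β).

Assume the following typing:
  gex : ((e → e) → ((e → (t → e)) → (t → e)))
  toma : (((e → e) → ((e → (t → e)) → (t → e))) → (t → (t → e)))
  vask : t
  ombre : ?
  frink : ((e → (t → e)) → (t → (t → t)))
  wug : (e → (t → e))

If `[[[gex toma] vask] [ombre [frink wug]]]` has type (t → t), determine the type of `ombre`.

[[[gex toma] vask] [ombre [frink wug]]] must have type (t → t). The sister [[gex toma] vask] has type (t → e); that is not a function onto (t → t), so [ombre [frink wug]] must be the functor, of type ((t → e) → (t → t)).
[ombre [frink wug]] must have type ((t → e) → (t → t)). The sister [frink wug] has type (t → (t → t)); that is not a function onto ((t → e) → (t → t)), so ombre must be the functor, of type ((t → (t → t)) → ((t → e) → (t → t))).

((t → (t → t)) → ((t → e) → (t → t)))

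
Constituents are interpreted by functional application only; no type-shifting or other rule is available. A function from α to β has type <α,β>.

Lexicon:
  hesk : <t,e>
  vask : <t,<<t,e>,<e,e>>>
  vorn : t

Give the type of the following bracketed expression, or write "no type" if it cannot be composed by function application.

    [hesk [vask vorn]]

At [vask vorn], vask : <t,<<t,e>,<e,e>>> takes vorn : t, giving <<t,e>,<e,e>>.
At [hesk [vask vorn]], [vask vorn] : <<t,e>,<e,e>> takes hesk : <t,e>, giving <e,e>.

<e,e>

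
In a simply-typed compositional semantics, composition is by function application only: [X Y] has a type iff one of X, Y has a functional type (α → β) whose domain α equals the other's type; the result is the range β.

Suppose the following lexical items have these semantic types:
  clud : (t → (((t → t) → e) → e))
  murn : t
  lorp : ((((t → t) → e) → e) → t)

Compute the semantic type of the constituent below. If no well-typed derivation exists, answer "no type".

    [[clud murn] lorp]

At [clud murn], clud : (t → (((t → t) → e) → e)) takes murn : t, giving (((t → t) → e) → e).
At [[clud murn] lorp], lorp : ((((t → t) → e) → e) → t) takes [clud murn] : (((t → t) → e) → e), giving t.

t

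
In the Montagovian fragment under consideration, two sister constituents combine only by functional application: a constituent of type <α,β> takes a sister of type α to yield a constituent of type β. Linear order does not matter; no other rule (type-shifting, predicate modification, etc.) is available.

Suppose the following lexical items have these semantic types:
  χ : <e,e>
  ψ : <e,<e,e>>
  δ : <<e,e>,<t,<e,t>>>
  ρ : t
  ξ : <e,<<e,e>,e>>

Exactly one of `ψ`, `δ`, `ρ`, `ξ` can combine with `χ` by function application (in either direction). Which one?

ψ : <e,<e,e>> — neither side's domain matches the other.
δ — combines: δ : <<e,e>,<t,<e,t>>> takes χ : <e,e> as argument, giving <t,<e,t>>.
ρ : t — neither side's domain matches the other.
ξ : <e,<<e,e>,e>> — neither side's domain matches the other.

δ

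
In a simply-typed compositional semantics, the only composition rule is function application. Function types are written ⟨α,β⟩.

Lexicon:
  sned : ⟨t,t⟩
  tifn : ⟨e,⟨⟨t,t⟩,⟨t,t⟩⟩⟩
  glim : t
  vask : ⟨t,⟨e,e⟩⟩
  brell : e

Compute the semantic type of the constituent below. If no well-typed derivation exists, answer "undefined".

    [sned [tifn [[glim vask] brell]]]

[glim vask]: ⟨t,⟨e,e⟩⟩ applied to t yields ⟨e,e⟩.
[[glim vask] brell]: ⟨e,e⟩ applied to e yields e.
[tifn [[glim vask] brell]]: ⟨e,⟨⟨t,t⟩,⟨t,t⟩⟩⟩ applied to e yields ⟨⟨t,t⟩,⟨t,t⟩⟩.
[sned [tifn [[glim vask] brell]]]: ⟨⟨t,t⟩,⟨t,t⟩⟩ applied to ⟨t,t⟩ yields ⟨t,t⟩.

⟨t,t⟩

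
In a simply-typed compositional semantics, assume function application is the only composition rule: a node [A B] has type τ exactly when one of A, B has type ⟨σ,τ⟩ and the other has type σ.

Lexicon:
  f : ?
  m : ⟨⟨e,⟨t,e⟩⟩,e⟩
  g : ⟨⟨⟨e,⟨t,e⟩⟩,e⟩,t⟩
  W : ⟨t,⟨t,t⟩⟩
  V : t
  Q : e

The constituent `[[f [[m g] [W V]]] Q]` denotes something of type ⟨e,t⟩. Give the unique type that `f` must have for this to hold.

⟨t,⟨e,⟨e,t⟩⟩⟩

For [[f [[m g] [W V]]] Q] to have type ⟨e,t⟩ with Q of type e, [f [[m g] [W V]]] must be the function: [f [[m g] [W V]]] : ⟨e,⟨e,t⟩⟩.
For [f [[m g] [W V]]] to have type ⟨e,⟨e,t⟩⟩ with [[m g] [W V]] of type t, f must be the function: f : ⟨t,⟨e,⟨e,t⟩⟩⟩.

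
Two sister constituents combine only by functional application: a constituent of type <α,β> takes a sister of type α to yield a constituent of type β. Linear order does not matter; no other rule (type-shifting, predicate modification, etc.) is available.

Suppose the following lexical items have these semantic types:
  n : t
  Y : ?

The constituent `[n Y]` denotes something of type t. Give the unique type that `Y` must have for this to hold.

<t,t>

[n Y] is required to be t. n : t cannot yield t as functor, so Y : <t,t>.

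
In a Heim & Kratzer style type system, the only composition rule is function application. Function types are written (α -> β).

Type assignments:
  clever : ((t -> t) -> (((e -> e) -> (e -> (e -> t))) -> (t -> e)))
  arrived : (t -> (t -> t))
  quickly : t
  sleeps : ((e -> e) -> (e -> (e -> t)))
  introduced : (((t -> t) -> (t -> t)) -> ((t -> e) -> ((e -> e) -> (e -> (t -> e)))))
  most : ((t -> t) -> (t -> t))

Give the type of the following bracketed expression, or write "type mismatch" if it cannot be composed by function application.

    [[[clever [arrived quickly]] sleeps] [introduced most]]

((e -> e) -> (e -> (t -> e)))

[arrived quickly] — arrived of type (t -> (t -> t)) combines with quickly of type t: type (t -> t).
[clever [arrived quickly]] — clever of type ((t -> t) -> (((e -> e) -> (e -> (e -> t))) -> (t -> e))) combines with [arrived quickly] of type (t -> t): type (((e -> e) -> (e -> (e -> t))) -> (t -> e)).
[[clever [arrived quickly]] sleeps] — [clever [arrived quickly]] of type (((e -> e) -> (e -> (e -> t))) -> (t -> e)) combines with sleeps of type ((e -> e) -> (e -> (e -> t))): type (t -> e).
[introduced most] — introduced of type (((t -> t) -> (t -> t)) -> ((t -> e) -> ((e -> e) -> (e -> (t -> e))))) combines with most of type ((t -> t) -> (t -> t)): type ((t -> e) -> ((e -> e) -> (e -> (t -> e)))).
[[[clever [arrived quickly]] sleeps] [introduced most]] — [introduced most] of type ((t -> e) -> ((e -> e) -> (e -> (t -> e)))) combines with [[clever [arrived quickly]] sleeps] of type (t -> e): type ((e -> e) -> (e -> (t -> e))).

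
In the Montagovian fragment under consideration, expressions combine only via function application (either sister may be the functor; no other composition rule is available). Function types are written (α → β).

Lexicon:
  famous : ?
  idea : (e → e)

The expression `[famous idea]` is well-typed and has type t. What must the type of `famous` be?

((e → e) → t)

[famous idea] is required to be t. idea : (e → e) cannot yield t as functor, so famous : ((e → e) → t).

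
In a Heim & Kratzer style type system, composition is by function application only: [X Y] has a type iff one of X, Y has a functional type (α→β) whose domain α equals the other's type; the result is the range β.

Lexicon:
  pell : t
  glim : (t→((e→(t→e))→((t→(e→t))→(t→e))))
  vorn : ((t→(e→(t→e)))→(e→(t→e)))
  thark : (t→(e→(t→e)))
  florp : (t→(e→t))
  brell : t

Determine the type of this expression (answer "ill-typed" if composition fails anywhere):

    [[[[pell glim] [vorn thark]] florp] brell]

[pell glim]: functor glim : (t→((e→(t→e))→((t→(e→t))→(t→e)))), argument pell : t; result ((e→(t→e))→((t→(e→t))→(t→e))).
[vorn thark]: functor vorn : ((t→(e→(t→e)))→(e→(t→e))), argument thark : (t→(e→(t→e))); result (e→(t→e)).
[[pell glim] [vorn thark]]: functor [pell glim] : ((e→(t→e))→((t→(e→t))→(t→e))), argument [vorn thark] : (e→(t→e)); result ((t→(e→t))→(t→e)).
[[[pell glim] [vorn thark]] florp]: functor [[pell glim] [vorn thark]] : ((t→(e→t))→(t→e)), argument florp : (t→(e→t)); result (t→e).
[[[[pell glim] [vorn thark]] florp] brell]: functor [[[pell glim] [vorn thark]] florp] : (t→e), argument brell : t; result e.

e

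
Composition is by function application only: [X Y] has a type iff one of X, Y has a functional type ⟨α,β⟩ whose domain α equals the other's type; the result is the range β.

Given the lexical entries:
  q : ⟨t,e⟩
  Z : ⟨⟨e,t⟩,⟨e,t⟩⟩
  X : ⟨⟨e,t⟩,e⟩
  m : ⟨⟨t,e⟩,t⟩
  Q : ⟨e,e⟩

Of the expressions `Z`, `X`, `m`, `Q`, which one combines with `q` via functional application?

Z : ⟨⟨e,t⟩,⟨e,t⟩⟩ — neither side's domain matches the other.
X : ⟨⟨e,t⟩,e⟩ — neither side's domain matches the other.
m — combines: m : ⟨⟨t,e⟩,t⟩ takes q : ⟨t,e⟩ as argument, giving t.
Q : ⟨e,e⟩ — neither side's domain matches the other.

m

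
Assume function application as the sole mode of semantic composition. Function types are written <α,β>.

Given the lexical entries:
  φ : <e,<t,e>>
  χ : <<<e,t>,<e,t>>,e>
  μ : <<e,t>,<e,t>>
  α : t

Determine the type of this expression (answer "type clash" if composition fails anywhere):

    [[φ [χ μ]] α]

e

[χ μ]: χ is <<<e,t>,<e,t>>,e>, μ is <<e,t>,<e,t>>; result e.
[φ [χ μ]]: φ is <e,<t,e>>, [χ μ] is e; result <t,e>.
[[φ [χ μ]] α]: [φ [χ μ]] is <t,e>, α is t; result e.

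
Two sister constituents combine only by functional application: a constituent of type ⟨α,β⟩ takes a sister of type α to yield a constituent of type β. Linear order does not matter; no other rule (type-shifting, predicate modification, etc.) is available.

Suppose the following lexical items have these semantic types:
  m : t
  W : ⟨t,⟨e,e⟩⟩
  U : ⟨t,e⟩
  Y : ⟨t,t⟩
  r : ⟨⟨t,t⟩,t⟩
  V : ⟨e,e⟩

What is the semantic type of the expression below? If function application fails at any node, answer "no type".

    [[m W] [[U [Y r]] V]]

e

At [m W], W : ⟨t,⟨e,e⟩⟩ takes m : t, giving ⟨e,e⟩.
At [Y r], r : ⟨⟨t,t⟩,t⟩ takes Y : ⟨t,t⟩, giving t.
At [U [Y r]], U : ⟨t,e⟩ takes [Y r] : t, giving e.
At [[U [Y r]] V], V : ⟨e,e⟩ takes [U [Y r]] : e, giving e.
At [[m W] [[U [Y r]] V]], [m W] : ⟨e,e⟩ takes [[U [Y r]] V] : e, giving e.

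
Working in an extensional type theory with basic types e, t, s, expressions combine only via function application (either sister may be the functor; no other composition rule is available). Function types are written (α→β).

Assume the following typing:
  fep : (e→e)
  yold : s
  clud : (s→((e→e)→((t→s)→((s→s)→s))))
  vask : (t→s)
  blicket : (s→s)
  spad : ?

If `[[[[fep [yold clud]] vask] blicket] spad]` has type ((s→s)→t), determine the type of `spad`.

[[[[fep [yold clud]] vask] blicket] spad] must have type ((s→s)→t). The sister [[[fep [yold clud]] vask] blicket] has type s; that is not a function onto ((s→s)→t), so spad must be the functor, of type (s→((s→s)→t)).

(s→((s→s)→t))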